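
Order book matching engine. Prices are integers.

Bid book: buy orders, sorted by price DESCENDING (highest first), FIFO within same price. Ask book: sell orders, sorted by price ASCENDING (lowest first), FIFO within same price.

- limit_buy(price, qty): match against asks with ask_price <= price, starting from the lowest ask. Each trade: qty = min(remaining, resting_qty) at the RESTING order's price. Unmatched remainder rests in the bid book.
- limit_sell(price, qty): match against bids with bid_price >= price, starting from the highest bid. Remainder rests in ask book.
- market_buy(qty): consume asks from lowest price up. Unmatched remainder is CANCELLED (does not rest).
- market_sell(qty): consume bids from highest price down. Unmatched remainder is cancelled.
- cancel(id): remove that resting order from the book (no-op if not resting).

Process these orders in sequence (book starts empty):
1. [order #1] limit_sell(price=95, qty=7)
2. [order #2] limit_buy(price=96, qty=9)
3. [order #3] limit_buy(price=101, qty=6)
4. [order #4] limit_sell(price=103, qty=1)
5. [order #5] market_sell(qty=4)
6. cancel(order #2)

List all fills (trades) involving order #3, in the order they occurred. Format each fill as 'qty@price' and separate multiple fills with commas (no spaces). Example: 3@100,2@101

Answer: 4@101

Derivation:
After op 1 [order #1] limit_sell(price=95, qty=7): fills=none; bids=[-] asks=[#1:7@95]
After op 2 [order #2] limit_buy(price=96, qty=9): fills=#2x#1:7@95; bids=[#2:2@96] asks=[-]
After op 3 [order #3] limit_buy(price=101, qty=6): fills=none; bids=[#3:6@101 #2:2@96] asks=[-]
After op 4 [order #4] limit_sell(price=103, qty=1): fills=none; bids=[#3:6@101 #2:2@96] asks=[#4:1@103]
After op 5 [order #5] market_sell(qty=4): fills=#3x#5:4@101; bids=[#3:2@101 #2:2@96] asks=[#4:1@103]
After op 6 cancel(order #2): fills=none; bids=[#3:2@101] asks=[#4:1@103]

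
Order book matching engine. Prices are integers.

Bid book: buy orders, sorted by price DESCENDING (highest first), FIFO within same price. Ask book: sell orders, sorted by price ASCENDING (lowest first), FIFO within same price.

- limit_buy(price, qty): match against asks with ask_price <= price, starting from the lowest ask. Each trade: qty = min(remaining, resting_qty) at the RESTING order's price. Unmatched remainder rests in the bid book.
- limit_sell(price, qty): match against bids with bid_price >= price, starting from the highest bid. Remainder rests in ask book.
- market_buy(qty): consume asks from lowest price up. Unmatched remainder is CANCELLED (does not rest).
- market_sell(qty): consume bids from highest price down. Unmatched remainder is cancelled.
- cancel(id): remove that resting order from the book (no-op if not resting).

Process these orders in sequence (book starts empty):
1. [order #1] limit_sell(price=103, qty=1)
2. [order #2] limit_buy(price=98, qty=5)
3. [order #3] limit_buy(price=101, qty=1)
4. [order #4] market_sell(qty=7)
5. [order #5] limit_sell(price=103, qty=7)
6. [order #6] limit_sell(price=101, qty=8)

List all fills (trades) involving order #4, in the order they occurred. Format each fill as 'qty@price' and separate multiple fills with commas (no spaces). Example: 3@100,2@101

After op 1 [order #1] limit_sell(price=103, qty=1): fills=none; bids=[-] asks=[#1:1@103]
After op 2 [order #2] limit_buy(price=98, qty=5): fills=none; bids=[#2:5@98] asks=[#1:1@103]
After op 3 [order #3] limit_buy(price=101, qty=1): fills=none; bids=[#3:1@101 #2:5@98] asks=[#1:1@103]
After op 4 [order #4] market_sell(qty=7): fills=#3x#4:1@101 #2x#4:5@98; bids=[-] asks=[#1:1@103]
After op 5 [order #5] limit_sell(price=103, qty=7): fills=none; bids=[-] asks=[#1:1@103 #5:7@103]
After op 6 [order #6] limit_sell(price=101, qty=8): fills=none; bids=[-] asks=[#6:8@101 #1:1@103 #5:7@103]

Answer: 1@101,5@98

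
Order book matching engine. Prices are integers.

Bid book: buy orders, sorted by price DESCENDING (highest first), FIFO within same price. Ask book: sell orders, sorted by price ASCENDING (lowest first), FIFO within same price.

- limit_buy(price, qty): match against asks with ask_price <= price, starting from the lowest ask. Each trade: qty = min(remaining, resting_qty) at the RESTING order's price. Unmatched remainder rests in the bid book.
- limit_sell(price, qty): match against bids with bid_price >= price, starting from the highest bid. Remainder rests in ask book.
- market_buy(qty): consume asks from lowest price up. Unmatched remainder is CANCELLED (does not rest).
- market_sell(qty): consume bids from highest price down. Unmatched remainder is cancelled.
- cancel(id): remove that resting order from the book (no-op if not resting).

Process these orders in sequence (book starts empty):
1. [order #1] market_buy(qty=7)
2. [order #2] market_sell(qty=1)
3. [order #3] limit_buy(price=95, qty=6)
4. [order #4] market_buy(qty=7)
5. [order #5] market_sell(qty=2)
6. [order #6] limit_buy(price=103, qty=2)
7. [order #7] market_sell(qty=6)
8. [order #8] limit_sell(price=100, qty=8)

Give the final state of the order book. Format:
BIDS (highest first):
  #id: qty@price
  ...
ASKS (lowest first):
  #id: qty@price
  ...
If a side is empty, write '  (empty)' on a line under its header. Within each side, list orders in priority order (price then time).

After op 1 [order #1] market_buy(qty=7): fills=none; bids=[-] asks=[-]
After op 2 [order #2] market_sell(qty=1): fills=none; bids=[-] asks=[-]
After op 3 [order #3] limit_buy(price=95, qty=6): fills=none; bids=[#3:6@95] asks=[-]
After op 4 [order #4] market_buy(qty=7): fills=none; bids=[#3:6@95] asks=[-]
After op 5 [order #5] market_sell(qty=2): fills=#3x#5:2@95; bids=[#3:4@95] asks=[-]
After op 6 [order #6] limit_buy(price=103, qty=2): fills=none; bids=[#6:2@103 #3:4@95] asks=[-]
After op 7 [order #7] market_sell(qty=6): fills=#6x#7:2@103 #3x#7:4@95; bids=[-] asks=[-]
After op 8 [order #8] limit_sell(price=100, qty=8): fills=none; bids=[-] asks=[#8:8@100]

Answer: BIDS (highest first):
  (empty)
ASKS (lowest first):
  #8: 8@100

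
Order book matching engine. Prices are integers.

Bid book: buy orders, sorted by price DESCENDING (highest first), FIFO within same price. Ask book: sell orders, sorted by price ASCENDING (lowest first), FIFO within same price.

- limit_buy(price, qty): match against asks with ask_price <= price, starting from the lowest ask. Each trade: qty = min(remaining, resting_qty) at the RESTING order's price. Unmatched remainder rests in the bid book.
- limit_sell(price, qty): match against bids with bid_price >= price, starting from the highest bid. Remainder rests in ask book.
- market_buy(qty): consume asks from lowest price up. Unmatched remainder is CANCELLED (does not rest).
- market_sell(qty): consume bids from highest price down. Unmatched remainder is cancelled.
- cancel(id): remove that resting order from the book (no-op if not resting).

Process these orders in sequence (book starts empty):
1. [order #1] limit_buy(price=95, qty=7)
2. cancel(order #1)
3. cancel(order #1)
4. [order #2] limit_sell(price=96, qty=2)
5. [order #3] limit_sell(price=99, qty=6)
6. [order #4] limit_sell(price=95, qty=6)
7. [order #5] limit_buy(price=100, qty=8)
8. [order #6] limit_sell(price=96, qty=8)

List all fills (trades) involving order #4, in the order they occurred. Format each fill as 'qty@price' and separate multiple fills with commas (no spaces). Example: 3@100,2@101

Answer: 6@95

Derivation:
After op 1 [order #1] limit_buy(price=95, qty=7): fills=none; bids=[#1:7@95] asks=[-]
After op 2 cancel(order #1): fills=none; bids=[-] asks=[-]
After op 3 cancel(order #1): fills=none; bids=[-] asks=[-]
After op 4 [order #2] limit_sell(price=96, qty=2): fills=none; bids=[-] asks=[#2:2@96]
After op 5 [order #3] limit_sell(price=99, qty=6): fills=none; bids=[-] asks=[#2:2@96 #3:6@99]
After op 6 [order #4] limit_sell(price=95, qty=6): fills=none; bids=[-] asks=[#4:6@95 #2:2@96 #3:6@99]
After op 7 [order #5] limit_buy(price=100, qty=8): fills=#5x#4:6@95 #5x#2:2@96; bids=[-] asks=[#3:6@99]
After op 8 [order #6] limit_sell(price=96, qty=8): fills=none; bids=[-] asks=[#6:8@96 #3:6@99]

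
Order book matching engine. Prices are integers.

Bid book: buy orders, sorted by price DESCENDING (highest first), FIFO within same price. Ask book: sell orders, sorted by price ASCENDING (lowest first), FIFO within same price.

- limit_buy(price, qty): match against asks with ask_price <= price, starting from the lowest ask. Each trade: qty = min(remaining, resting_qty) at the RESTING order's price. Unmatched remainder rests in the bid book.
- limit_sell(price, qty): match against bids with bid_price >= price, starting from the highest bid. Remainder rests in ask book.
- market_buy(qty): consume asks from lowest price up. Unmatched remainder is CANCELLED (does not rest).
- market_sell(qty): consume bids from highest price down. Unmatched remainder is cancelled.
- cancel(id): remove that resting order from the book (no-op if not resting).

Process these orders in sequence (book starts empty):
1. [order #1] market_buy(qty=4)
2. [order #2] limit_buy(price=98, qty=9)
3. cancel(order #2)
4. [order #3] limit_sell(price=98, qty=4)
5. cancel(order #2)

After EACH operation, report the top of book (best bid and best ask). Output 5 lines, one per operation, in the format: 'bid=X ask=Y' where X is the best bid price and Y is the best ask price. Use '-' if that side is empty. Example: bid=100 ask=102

After op 1 [order #1] market_buy(qty=4): fills=none; bids=[-] asks=[-]
After op 2 [order #2] limit_buy(price=98, qty=9): fills=none; bids=[#2:9@98] asks=[-]
After op 3 cancel(order #2): fills=none; bids=[-] asks=[-]
After op 4 [order #3] limit_sell(price=98, qty=4): fills=none; bids=[-] asks=[#3:4@98]
After op 5 cancel(order #2): fills=none; bids=[-] asks=[#3:4@98]

Answer: bid=- ask=-
bid=98 ask=-
bid=- ask=-
bid=- ask=98
bid=- ask=98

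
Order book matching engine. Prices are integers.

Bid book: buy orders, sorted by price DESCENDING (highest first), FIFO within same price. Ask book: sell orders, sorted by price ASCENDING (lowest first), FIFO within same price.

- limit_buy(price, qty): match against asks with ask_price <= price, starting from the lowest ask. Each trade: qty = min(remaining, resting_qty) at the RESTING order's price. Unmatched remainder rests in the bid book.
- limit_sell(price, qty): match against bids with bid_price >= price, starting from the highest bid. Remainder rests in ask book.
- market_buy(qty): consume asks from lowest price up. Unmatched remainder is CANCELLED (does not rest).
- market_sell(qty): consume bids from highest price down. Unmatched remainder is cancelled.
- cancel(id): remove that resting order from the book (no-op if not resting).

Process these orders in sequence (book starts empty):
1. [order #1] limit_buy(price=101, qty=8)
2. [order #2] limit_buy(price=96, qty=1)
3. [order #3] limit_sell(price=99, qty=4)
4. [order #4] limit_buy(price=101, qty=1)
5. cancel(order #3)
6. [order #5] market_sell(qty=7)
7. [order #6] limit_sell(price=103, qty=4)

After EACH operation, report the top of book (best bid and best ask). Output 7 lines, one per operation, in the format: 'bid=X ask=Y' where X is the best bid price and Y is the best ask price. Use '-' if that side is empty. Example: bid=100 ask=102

After op 1 [order #1] limit_buy(price=101, qty=8): fills=none; bids=[#1:8@101] asks=[-]
After op 2 [order #2] limit_buy(price=96, qty=1): fills=none; bids=[#1:8@101 #2:1@96] asks=[-]
After op 3 [order #3] limit_sell(price=99, qty=4): fills=#1x#3:4@101; bids=[#1:4@101 #2:1@96] asks=[-]
After op 4 [order #4] limit_buy(price=101, qty=1): fills=none; bids=[#1:4@101 #4:1@101 #2:1@96] asks=[-]
After op 5 cancel(order #3): fills=none; bids=[#1:4@101 #4:1@101 #2:1@96] asks=[-]
After op 6 [order #5] market_sell(qty=7): fills=#1x#5:4@101 #4x#5:1@101 #2x#5:1@96; bids=[-] asks=[-]
After op 7 [order #6] limit_sell(price=103, qty=4): fills=none; bids=[-] asks=[#6:4@103]

Answer: bid=101 ask=-
bid=101 ask=-
bid=101 ask=-
bid=101 ask=-
bid=101 ask=-
bid=- ask=-
bid=- ask=103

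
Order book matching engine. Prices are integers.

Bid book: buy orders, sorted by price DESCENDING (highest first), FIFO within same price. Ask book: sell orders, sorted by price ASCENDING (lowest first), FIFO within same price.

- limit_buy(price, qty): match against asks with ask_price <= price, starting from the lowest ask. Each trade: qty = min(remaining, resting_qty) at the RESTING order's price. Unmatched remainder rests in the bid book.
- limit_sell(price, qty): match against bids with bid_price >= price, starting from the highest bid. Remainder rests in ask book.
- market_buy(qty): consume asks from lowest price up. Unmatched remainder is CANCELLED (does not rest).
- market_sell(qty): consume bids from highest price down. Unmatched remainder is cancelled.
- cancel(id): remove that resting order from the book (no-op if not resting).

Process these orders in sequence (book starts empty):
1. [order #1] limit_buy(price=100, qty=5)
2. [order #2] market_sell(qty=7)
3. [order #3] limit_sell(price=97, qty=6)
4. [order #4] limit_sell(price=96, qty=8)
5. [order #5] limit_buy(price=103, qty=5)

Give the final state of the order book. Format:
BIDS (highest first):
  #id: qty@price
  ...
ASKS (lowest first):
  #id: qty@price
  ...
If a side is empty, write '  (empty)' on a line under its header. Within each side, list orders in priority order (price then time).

After op 1 [order #1] limit_buy(price=100, qty=5): fills=none; bids=[#1:5@100] asks=[-]
After op 2 [order #2] market_sell(qty=7): fills=#1x#2:5@100; bids=[-] asks=[-]
After op 3 [order #3] limit_sell(price=97, qty=6): fills=none; bids=[-] asks=[#3:6@97]
After op 4 [order #4] limit_sell(price=96, qty=8): fills=none; bids=[-] asks=[#4:8@96 #3:6@97]
After op 5 [order #5] limit_buy(price=103, qty=5): fills=#5x#4:5@96; bids=[-] asks=[#4:3@96 #3:6@97]

Answer: BIDS (highest first):
  (empty)
ASKS (lowest first):
  #4: 3@96
  #3: 6@97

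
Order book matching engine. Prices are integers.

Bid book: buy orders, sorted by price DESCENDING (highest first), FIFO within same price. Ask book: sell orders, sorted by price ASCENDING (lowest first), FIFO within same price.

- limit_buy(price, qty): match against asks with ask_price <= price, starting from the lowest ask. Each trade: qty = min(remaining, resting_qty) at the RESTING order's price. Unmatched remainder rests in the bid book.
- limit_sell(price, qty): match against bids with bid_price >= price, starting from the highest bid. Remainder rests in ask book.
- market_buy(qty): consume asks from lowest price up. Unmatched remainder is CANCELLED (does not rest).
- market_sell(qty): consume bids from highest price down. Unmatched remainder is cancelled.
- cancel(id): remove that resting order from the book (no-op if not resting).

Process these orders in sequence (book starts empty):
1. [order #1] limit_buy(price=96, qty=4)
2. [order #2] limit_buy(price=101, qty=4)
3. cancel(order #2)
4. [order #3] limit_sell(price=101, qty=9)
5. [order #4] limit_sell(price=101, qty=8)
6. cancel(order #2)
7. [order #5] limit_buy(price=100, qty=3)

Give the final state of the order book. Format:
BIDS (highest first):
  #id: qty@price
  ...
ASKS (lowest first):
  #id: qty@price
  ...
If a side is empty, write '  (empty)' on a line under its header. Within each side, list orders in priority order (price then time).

After op 1 [order #1] limit_buy(price=96, qty=4): fills=none; bids=[#1:4@96] asks=[-]
After op 2 [order #2] limit_buy(price=101, qty=4): fills=none; bids=[#2:4@101 #1:4@96] asks=[-]
After op 3 cancel(order #2): fills=none; bids=[#1:4@96] asks=[-]
After op 4 [order #3] limit_sell(price=101, qty=9): fills=none; bids=[#1:4@96] asks=[#3:9@101]
After op 5 [order #4] limit_sell(price=101, qty=8): fills=none; bids=[#1:4@96] asks=[#3:9@101 #4:8@101]
After op 6 cancel(order #2): fills=none; bids=[#1:4@96] asks=[#3:9@101 #4:8@101]
After op 7 [order #5] limit_buy(price=100, qty=3): fills=none; bids=[#5:3@100 #1:4@96] asks=[#3:9@101 #4:8@101]

Answer: BIDS (highest first):
  #5: 3@100
  #1: 4@96
ASKS (lowest first):
  #3: 9@101
  #4: 8@101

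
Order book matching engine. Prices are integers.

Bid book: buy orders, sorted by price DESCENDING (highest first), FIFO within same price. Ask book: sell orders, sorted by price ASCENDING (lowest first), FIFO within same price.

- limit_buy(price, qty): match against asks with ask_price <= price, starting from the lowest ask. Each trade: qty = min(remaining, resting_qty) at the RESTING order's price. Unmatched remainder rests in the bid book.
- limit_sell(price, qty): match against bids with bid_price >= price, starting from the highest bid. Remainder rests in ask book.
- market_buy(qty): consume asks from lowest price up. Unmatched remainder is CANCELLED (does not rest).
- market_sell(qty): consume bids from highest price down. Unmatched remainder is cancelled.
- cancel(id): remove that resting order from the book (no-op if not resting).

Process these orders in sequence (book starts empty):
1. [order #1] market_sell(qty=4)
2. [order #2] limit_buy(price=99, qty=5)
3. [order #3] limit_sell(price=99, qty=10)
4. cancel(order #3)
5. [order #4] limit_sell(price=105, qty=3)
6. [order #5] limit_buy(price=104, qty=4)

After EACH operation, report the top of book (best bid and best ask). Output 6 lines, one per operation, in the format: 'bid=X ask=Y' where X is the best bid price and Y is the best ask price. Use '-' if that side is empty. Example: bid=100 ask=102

After op 1 [order #1] market_sell(qty=4): fills=none; bids=[-] asks=[-]
After op 2 [order #2] limit_buy(price=99, qty=5): fills=none; bids=[#2:5@99] asks=[-]
After op 3 [order #3] limit_sell(price=99, qty=10): fills=#2x#3:5@99; bids=[-] asks=[#3:5@99]
After op 4 cancel(order #3): fills=none; bids=[-] asks=[-]
After op 5 [order #4] limit_sell(price=105, qty=3): fills=none; bids=[-] asks=[#4:3@105]
After op 6 [order #5] limit_buy(price=104, qty=4): fills=none; bids=[#5:4@104] asks=[#4:3@105]

Answer: bid=- ask=-
bid=99 ask=-
bid=- ask=99
bid=- ask=-
bid=- ask=105
bid=104 ask=105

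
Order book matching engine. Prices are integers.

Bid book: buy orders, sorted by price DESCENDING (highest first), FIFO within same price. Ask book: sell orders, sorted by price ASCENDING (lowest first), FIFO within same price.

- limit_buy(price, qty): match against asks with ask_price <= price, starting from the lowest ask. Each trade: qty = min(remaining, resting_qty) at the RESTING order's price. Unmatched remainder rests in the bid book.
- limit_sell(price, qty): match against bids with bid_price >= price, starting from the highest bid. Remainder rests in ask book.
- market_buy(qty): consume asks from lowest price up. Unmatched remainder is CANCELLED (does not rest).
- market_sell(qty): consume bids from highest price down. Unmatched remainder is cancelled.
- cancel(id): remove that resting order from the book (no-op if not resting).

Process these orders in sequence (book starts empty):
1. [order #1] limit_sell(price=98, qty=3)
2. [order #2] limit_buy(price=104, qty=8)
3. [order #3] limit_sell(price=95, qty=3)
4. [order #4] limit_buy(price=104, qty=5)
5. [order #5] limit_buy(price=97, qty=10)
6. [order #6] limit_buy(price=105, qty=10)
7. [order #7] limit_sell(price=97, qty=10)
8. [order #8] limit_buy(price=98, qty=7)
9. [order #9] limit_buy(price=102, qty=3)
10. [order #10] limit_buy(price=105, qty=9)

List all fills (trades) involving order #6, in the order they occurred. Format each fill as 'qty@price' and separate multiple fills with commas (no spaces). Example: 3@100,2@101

Answer: 10@105

Derivation:
After op 1 [order #1] limit_sell(price=98, qty=3): fills=none; bids=[-] asks=[#1:3@98]
After op 2 [order #2] limit_buy(price=104, qty=8): fills=#2x#1:3@98; bids=[#2:5@104] asks=[-]
After op 3 [order #3] limit_sell(price=95, qty=3): fills=#2x#3:3@104; bids=[#2:2@104] asks=[-]
After op 4 [order #4] limit_buy(price=104, qty=5): fills=none; bids=[#2:2@104 #4:5@104] asks=[-]
After op 5 [order #5] limit_buy(price=97, qty=10): fills=none; bids=[#2:2@104 #4:5@104 #5:10@97] asks=[-]
After op 6 [order #6] limit_buy(price=105, qty=10): fills=none; bids=[#6:10@105 #2:2@104 #4:5@104 #5:10@97] asks=[-]
After op 7 [order #7] limit_sell(price=97, qty=10): fills=#6x#7:10@105; bids=[#2:2@104 #4:5@104 #5:10@97] asks=[-]
After op 8 [order #8] limit_buy(price=98, qty=7): fills=none; bids=[#2:2@104 #4:5@104 #8:7@98 #5:10@97] asks=[-]
After op 9 [order #9] limit_buy(price=102, qty=3): fills=none; bids=[#2:2@104 #4:5@104 #9:3@102 #8:7@98 #5:10@97] asks=[-]
After op 10 [order #10] limit_buy(price=105, qty=9): fills=none; bids=[#10:9@105 #2:2@104 #4:5@104 #9:3@102 #8:7@98 #5:10@97] asks=[-]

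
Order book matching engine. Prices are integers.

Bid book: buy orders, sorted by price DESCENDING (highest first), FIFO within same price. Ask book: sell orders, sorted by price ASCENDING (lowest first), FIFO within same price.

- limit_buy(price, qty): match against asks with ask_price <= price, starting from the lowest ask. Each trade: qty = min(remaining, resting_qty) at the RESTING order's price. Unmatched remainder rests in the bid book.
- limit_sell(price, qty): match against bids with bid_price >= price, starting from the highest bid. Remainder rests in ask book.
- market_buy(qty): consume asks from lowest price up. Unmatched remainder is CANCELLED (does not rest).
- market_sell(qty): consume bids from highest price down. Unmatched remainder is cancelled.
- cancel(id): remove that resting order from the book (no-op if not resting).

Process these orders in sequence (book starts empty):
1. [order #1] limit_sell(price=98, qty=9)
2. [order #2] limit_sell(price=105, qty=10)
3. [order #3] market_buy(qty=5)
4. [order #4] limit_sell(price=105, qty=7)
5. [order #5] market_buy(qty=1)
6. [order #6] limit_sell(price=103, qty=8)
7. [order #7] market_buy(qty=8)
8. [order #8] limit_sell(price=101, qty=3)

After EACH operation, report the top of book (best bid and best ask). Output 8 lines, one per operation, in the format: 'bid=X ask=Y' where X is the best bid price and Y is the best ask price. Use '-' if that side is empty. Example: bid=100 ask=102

After op 1 [order #1] limit_sell(price=98, qty=9): fills=none; bids=[-] asks=[#1:9@98]
After op 2 [order #2] limit_sell(price=105, qty=10): fills=none; bids=[-] asks=[#1:9@98 #2:10@105]
After op 3 [order #3] market_buy(qty=5): fills=#3x#1:5@98; bids=[-] asks=[#1:4@98 #2:10@105]
After op 4 [order #4] limit_sell(price=105, qty=7): fills=none; bids=[-] asks=[#1:4@98 #2:10@105 #4:7@105]
After op 5 [order #5] market_buy(qty=1): fills=#5x#1:1@98; bids=[-] asks=[#1:3@98 #2:10@105 #4:7@105]
After op 6 [order #6] limit_sell(price=103, qty=8): fills=none; bids=[-] asks=[#1:3@98 #6:8@103 #2:10@105 #4:7@105]
After op 7 [order #7] market_buy(qty=8): fills=#7x#1:3@98 #7x#6:5@103; bids=[-] asks=[#6:3@103 #2:10@105 #4:7@105]
After op 8 [order #8] limit_sell(price=101, qty=3): fills=none; bids=[-] asks=[#8:3@101 #6:3@103 #2:10@105 #4:7@105]

Answer: bid=- ask=98
bid=- ask=98
bid=- ask=98
bid=- ask=98
bid=- ask=98
bid=- ask=98
bid=- ask=103
bid=- ask=101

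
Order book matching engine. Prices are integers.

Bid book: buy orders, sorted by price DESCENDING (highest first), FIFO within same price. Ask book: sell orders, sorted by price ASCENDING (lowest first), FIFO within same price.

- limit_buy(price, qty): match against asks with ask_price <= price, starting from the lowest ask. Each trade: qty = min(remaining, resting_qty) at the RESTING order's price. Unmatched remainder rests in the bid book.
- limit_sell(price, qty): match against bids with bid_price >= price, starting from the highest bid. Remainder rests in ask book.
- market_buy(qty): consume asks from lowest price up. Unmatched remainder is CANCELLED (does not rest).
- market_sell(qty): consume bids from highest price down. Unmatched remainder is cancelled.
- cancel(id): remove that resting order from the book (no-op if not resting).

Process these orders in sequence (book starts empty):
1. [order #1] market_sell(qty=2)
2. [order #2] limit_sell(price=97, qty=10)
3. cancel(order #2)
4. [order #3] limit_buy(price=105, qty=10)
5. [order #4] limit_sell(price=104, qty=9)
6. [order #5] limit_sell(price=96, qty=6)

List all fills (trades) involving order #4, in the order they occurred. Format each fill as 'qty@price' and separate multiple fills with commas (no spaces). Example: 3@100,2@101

After op 1 [order #1] market_sell(qty=2): fills=none; bids=[-] asks=[-]
After op 2 [order #2] limit_sell(price=97, qty=10): fills=none; bids=[-] asks=[#2:10@97]
After op 3 cancel(order #2): fills=none; bids=[-] asks=[-]
After op 4 [order #3] limit_buy(price=105, qty=10): fills=none; bids=[#3:10@105] asks=[-]
After op 5 [order #4] limit_sell(price=104, qty=9): fills=#3x#4:9@105; bids=[#3:1@105] asks=[-]
After op 6 [order #5] limit_sell(price=96, qty=6): fills=#3x#5:1@105; bids=[-] asks=[#5:5@96]

Answer: 9@105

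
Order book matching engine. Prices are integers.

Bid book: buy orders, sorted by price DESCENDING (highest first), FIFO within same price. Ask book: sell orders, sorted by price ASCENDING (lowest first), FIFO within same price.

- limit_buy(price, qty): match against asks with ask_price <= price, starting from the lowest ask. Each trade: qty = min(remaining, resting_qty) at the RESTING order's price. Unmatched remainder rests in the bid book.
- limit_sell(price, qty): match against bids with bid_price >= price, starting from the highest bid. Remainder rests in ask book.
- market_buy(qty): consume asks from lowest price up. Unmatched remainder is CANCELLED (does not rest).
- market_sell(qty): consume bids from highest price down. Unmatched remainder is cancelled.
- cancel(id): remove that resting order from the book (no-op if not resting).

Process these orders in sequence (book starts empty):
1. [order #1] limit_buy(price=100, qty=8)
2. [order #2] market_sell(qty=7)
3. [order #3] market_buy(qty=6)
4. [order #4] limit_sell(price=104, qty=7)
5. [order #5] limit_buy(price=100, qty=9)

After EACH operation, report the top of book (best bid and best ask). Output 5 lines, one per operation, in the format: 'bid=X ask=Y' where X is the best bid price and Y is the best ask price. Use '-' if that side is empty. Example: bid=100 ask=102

Answer: bid=100 ask=-
bid=100 ask=-
bid=100 ask=-
bid=100 ask=104
bid=100 ask=104

Derivation:
After op 1 [order #1] limit_buy(price=100, qty=8): fills=none; bids=[#1:8@100] asks=[-]
After op 2 [order #2] market_sell(qty=7): fills=#1x#2:7@100; bids=[#1:1@100] asks=[-]
After op 3 [order #3] market_buy(qty=6): fills=none; bids=[#1:1@100] asks=[-]
After op 4 [order #4] limit_sell(price=104, qty=7): fills=none; bids=[#1:1@100] asks=[#4:7@104]
After op 5 [order #5] limit_buy(price=100, qty=9): fills=none; bids=[#1:1@100 #5:9@100] asks=[#4:7@104]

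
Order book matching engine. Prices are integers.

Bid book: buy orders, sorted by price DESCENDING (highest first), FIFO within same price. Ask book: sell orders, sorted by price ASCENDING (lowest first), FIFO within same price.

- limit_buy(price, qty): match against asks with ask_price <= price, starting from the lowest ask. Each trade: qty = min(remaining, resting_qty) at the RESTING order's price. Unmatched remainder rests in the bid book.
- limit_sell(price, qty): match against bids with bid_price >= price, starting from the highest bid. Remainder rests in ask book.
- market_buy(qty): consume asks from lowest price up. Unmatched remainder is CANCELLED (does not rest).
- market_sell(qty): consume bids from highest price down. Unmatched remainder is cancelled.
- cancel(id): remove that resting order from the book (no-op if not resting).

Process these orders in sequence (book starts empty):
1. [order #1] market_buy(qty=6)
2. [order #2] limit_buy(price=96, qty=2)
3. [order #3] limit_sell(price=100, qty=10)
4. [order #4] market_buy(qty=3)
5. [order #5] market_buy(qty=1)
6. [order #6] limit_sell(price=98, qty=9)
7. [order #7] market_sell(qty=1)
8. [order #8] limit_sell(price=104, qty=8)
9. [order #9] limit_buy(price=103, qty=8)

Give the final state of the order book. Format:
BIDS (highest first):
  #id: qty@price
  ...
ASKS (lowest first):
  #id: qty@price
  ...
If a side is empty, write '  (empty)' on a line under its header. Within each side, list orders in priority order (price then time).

After op 1 [order #1] market_buy(qty=6): fills=none; bids=[-] asks=[-]
After op 2 [order #2] limit_buy(price=96, qty=2): fills=none; bids=[#2:2@96] asks=[-]
After op 3 [order #3] limit_sell(price=100, qty=10): fills=none; bids=[#2:2@96] asks=[#3:10@100]
After op 4 [order #4] market_buy(qty=3): fills=#4x#3:3@100; bids=[#2:2@96] asks=[#3:7@100]
After op 5 [order #5] market_buy(qty=1): fills=#5x#3:1@100; bids=[#2:2@96] asks=[#3:6@100]
After op 6 [order #6] limit_sell(price=98, qty=9): fills=none; bids=[#2:2@96] asks=[#6:9@98 #3:6@100]
After op 7 [order #7] market_sell(qty=1): fills=#2x#7:1@96; bids=[#2:1@96] asks=[#6:9@98 #3:6@100]
After op 8 [order #8] limit_sell(price=104, qty=8): fills=none; bids=[#2:1@96] asks=[#6:9@98 #3:6@100 #8:8@104]
After op 9 [order #9] limit_buy(price=103, qty=8): fills=#9x#6:8@98; bids=[#2:1@96] asks=[#6:1@98 #3:6@100 #8:8@104]

Answer: BIDS (highest first):
  #2: 1@96
ASKS (lowest first):
  #6: 1@98
  #3: 6@100
  #8: 8@104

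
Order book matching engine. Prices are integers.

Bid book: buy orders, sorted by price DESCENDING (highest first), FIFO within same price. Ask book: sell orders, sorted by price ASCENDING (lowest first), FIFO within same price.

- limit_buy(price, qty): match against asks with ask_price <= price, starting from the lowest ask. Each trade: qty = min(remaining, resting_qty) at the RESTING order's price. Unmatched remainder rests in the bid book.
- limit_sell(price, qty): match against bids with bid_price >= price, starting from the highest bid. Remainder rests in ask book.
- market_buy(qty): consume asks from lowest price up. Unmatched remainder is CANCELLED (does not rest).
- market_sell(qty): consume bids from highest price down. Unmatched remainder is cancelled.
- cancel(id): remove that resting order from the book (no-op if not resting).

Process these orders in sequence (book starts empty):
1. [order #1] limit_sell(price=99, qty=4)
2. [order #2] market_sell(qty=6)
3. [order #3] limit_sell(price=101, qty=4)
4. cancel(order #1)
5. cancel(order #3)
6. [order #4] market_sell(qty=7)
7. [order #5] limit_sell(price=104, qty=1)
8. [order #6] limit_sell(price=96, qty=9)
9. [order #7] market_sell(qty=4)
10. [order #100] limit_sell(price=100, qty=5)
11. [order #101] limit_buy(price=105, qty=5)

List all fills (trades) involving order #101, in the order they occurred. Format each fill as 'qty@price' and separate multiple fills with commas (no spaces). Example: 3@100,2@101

Answer: 5@96

Derivation:
After op 1 [order #1] limit_sell(price=99, qty=4): fills=none; bids=[-] asks=[#1:4@99]
After op 2 [order #2] market_sell(qty=6): fills=none; bids=[-] asks=[#1:4@99]
After op 3 [order #3] limit_sell(price=101, qty=4): fills=none; bids=[-] asks=[#1:4@99 #3:4@101]
After op 4 cancel(order #1): fills=none; bids=[-] asks=[#3:4@101]
After op 5 cancel(order #3): fills=none; bids=[-] asks=[-]
After op 6 [order #4] market_sell(qty=7): fills=none; bids=[-] asks=[-]
After op 7 [order #5] limit_sell(price=104, qty=1): fills=none; bids=[-] asks=[#5:1@104]
After op 8 [order #6] limit_sell(price=96, qty=9): fills=none; bids=[-] asks=[#6:9@96 #5:1@104]
After op 9 [order #7] market_sell(qty=4): fills=none; bids=[-] asks=[#6:9@96 #5:1@104]
After op 10 [order #100] limit_sell(price=100, qty=5): fills=none; bids=[-] asks=[#6:9@96 #100:5@100 #5:1@104]
After op 11 [order #101] limit_buy(price=105, qty=5): fills=#101x#6:5@96; bids=[-] asks=[#6:4@96 #100:5@100 #5:1@104]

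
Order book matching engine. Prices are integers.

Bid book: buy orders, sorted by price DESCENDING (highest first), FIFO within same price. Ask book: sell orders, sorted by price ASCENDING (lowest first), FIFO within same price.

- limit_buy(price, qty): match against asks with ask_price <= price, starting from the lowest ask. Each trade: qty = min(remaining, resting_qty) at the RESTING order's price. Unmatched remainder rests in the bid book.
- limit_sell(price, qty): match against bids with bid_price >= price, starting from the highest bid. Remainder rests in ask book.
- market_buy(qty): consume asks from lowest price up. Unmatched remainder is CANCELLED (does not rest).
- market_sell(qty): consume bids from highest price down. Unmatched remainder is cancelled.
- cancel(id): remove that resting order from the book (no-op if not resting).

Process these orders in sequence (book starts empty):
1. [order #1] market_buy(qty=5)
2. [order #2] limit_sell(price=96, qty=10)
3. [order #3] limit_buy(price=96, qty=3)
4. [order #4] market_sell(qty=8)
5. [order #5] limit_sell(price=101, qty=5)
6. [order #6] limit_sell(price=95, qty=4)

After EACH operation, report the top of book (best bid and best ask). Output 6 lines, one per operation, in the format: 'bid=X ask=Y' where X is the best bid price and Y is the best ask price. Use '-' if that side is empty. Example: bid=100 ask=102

Answer: bid=- ask=-
bid=- ask=96
bid=- ask=96
bid=- ask=96
bid=- ask=96
bid=- ask=95

Derivation:
After op 1 [order #1] market_buy(qty=5): fills=none; bids=[-] asks=[-]
After op 2 [order #2] limit_sell(price=96, qty=10): fills=none; bids=[-] asks=[#2:10@96]
After op 3 [order #3] limit_buy(price=96, qty=3): fills=#3x#2:3@96; bids=[-] asks=[#2:7@96]
After op 4 [order #4] market_sell(qty=8): fills=none; bids=[-] asks=[#2:7@96]
After op 5 [order #5] limit_sell(price=101, qty=5): fills=none; bids=[-] asks=[#2:7@96 #5:5@101]
After op 6 [order #6] limit_sell(price=95, qty=4): fills=none; bids=[-] asks=[#6:4@95 #2:7@96 #5:5@101]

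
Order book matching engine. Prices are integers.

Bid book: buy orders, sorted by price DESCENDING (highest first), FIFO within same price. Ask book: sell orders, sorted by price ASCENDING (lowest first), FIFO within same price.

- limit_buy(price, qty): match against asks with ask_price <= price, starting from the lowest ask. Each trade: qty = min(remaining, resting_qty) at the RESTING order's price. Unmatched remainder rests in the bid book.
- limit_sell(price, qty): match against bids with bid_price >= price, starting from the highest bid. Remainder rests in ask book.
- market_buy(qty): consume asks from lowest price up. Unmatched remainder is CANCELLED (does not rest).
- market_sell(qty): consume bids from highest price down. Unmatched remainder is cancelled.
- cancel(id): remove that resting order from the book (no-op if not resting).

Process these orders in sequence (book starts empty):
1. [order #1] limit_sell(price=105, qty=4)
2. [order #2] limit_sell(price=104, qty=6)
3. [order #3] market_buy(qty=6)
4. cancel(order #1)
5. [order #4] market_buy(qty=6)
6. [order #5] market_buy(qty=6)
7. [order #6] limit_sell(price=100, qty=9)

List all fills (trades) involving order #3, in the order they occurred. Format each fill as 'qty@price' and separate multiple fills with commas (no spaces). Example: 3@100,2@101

After op 1 [order #1] limit_sell(price=105, qty=4): fills=none; bids=[-] asks=[#1:4@105]
After op 2 [order #2] limit_sell(price=104, qty=6): fills=none; bids=[-] asks=[#2:6@104 #1:4@105]
After op 3 [order #3] market_buy(qty=6): fills=#3x#2:6@104; bids=[-] asks=[#1:4@105]
After op 4 cancel(order #1): fills=none; bids=[-] asks=[-]
After op 5 [order #4] market_buy(qty=6): fills=none; bids=[-] asks=[-]
After op 6 [order #5] market_buy(qty=6): fills=none; bids=[-] asks=[-]
After op 7 [order #6] limit_sell(price=100, qty=9): fills=none; bids=[-] asks=[#6:9@100]

Answer: 6@104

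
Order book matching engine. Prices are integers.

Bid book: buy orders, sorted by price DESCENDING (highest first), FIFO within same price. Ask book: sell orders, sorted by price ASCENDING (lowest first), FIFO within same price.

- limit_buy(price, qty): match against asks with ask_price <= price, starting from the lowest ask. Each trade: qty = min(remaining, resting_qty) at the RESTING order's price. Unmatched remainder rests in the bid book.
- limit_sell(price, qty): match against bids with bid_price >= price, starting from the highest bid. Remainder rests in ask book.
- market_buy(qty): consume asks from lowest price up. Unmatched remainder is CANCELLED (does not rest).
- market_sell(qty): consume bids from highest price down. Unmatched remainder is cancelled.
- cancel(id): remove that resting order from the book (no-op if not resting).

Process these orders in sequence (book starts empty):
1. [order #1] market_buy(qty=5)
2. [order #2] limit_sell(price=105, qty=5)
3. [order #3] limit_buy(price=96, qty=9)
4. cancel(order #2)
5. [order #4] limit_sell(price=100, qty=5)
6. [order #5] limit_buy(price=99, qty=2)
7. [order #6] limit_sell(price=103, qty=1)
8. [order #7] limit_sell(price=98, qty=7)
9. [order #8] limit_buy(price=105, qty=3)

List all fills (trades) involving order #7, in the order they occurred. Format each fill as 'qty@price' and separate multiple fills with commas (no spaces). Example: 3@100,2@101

Answer: 2@99,3@98

Derivation:
After op 1 [order #1] market_buy(qty=5): fills=none; bids=[-] asks=[-]
After op 2 [order #2] limit_sell(price=105, qty=5): fills=none; bids=[-] asks=[#2:5@105]
After op 3 [order #3] limit_buy(price=96, qty=9): fills=none; bids=[#3:9@96] asks=[#2:5@105]
After op 4 cancel(order #2): fills=none; bids=[#3:9@96] asks=[-]
After op 5 [order #4] limit_sell(price=100, qty=5): fills=none; bids=[#3:9@96] asks=[#4:5@100]
After op 6 [order #5] limit_buy(price=99, qty=2): fills=none; bids=[#5:2@99 #3:9@96] asks=[#4:5@100]
After op 7 [order #6] limit_sell(price=103, qty=1): fills=none; bids=[#5:2@99 #3:9@96] asks=[#4:5@100 #6:1@103]
After op 8 [order #7] limit_sell(price=98, qty=7): fills=#5x#7:2@99; bids=[#3:9@96] asks=[#7:5@98 #4:5@100 #6:1@103]
After op 9 [order #8] limit_buy(price=105, qty=3): fills=#8x#7:3@98; bids=[#3:9@96] asks=[#7:2@98 #4:5@100 #6:1@103]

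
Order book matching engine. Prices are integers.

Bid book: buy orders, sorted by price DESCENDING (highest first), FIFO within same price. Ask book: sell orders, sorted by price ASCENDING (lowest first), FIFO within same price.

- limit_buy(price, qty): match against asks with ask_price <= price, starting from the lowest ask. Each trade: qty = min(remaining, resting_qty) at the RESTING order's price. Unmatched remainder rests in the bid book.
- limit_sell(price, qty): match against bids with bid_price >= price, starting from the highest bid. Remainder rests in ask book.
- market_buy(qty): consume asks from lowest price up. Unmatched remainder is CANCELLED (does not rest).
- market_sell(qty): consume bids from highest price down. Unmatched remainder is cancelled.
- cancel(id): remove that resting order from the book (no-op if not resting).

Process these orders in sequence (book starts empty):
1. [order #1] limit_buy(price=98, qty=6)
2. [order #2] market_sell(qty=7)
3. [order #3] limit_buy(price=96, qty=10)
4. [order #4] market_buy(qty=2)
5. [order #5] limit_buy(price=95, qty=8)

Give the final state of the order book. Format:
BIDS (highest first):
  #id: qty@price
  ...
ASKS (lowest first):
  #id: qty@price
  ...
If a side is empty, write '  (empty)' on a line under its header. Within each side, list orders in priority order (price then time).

After op 1 [order #1] limit_buy(price=98, qty=6): fills=none; bids=[#1:6@98] asks=[-]
After op 2 [order #2] market_sell(qty=7): fills=#1x#2:6@98; bids=[-] asks=[-]
After op 3 [order #3] limit_buy(price=96, qty=10): fills=none; bids=[#3:10@96] asks=[-]
After op 4 [order #4] market_buy(qty=2): fills=none; bids=[#3:10@96] asks=[-]
After op 5 [order #5] limit_buy(price=95, qty=8): fills=none; bids=[#3:10@96 #5:8@95] asks=[-]

Answer: BIDS (highest first):
  #3: 10@96
  #5: 8@95
ASKS (lowest first):
  (empty)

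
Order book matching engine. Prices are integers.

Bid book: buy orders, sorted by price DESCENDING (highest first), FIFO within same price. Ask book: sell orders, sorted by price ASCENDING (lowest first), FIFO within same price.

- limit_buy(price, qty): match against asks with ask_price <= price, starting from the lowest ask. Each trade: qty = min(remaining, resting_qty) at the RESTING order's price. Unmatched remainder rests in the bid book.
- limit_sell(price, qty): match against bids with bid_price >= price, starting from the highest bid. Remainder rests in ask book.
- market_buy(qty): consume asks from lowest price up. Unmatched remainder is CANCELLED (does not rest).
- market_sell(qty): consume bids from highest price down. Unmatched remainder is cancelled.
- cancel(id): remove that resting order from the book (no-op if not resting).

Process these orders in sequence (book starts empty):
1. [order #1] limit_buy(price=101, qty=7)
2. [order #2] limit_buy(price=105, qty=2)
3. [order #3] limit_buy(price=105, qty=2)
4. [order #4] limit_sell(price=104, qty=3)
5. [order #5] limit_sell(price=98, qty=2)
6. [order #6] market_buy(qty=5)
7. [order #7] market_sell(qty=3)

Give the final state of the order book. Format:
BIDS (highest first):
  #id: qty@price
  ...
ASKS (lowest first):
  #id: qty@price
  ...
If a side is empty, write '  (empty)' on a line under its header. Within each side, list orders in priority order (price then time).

After op 1 [order #1] limit_buy(price=101, qty=7): fills=none; bids=[#1:7@101] asks=[-]
After op 2 [order #2] limit_buy(price=105, qty=2): fills=none; bids=[#2:2@105 #1:7@101] asks=[-]
After op 3 [order #3] limit_buy(price=105, qty=2): fills=none; bids=[#2:2@105 #3:2@105 #1:7@101] asks=[-]
After op 4 [order #4] limit_sell(price=104, qty=3): fills=#2x#4:2@105 #3x#4:1@105; bids=[#3:1@105 #1:7@101] asks=[-]
After op 5 [order #5] limit_sell(price=98, qty=2): fills=#3x#5:1@105 #1x#5:1@101; bids=[#1:6@101] asks=[-]
After op 6 [order #6] market_buy(qty=5): fills=none; bids=[#1:6@101] asks=[-]
After op 7 [order #7] market_sell(qty=3): fills=#1x#7:3@101; bids=[#1:3@101] asks=[-]

Answer: BIDS (highest first):
  #1: 3@101
ASKS (lowest first):
  (empty)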